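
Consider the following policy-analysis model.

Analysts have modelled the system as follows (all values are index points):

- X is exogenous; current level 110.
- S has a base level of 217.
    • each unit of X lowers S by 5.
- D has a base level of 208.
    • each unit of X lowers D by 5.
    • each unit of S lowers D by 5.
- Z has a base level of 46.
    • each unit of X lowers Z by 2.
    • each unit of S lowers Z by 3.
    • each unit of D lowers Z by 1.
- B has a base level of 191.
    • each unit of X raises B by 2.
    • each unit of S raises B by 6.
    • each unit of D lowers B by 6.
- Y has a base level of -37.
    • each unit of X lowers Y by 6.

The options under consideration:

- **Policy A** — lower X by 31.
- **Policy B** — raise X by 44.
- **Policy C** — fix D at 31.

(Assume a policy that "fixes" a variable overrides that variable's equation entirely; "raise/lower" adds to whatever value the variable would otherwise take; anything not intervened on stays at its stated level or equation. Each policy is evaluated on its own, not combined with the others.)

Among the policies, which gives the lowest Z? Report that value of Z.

-806

Policy A (X − 31):
  X = 110 − 31 = 79
  S = 217 − 5·79 = -178
  D = 208 − 5·79 − 5·(-178) = 703
  Z = 46 − 2·79 − 3·(-178) − 703 = -281
Policy B (X + 44):
  X = 110 + 44 = 154
  S = 217 − 5·154 = -553
  D = 208 − 5·154 − 5·(-553) = 2203
  Z = 46 − 2·154 − 3·(-553) − 2203 = -806
Policy C (D := 31):
  X = 110
  S = 217 − 5·110 = -333
  D = 31
  Z = 46 − 2·110 − 3·(-333) − 31 = 794
Comparing — Policy A: Z=-281, Policy B: Z=-806, Policy C: Z=794. Lowest is -806 (Policy B).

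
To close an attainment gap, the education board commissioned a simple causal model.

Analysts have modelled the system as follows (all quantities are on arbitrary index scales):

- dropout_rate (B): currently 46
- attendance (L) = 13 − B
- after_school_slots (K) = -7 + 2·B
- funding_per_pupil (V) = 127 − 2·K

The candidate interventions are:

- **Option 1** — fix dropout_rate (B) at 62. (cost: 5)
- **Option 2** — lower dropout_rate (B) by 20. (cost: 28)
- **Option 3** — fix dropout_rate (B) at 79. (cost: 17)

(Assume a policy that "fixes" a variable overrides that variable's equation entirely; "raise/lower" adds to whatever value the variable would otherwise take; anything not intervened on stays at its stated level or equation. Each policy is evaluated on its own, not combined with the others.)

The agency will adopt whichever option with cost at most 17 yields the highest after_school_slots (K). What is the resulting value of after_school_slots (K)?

151

Option 1 (B := 62):
  B = 62
  K = -7 + 2·62 = 117
Option 3 (B := 79):
  B = 79
  K = -7 + 2·79 = 151
Comparing — Option 1: K=117, Option 3: K=151. Highest is 151 (Option 3).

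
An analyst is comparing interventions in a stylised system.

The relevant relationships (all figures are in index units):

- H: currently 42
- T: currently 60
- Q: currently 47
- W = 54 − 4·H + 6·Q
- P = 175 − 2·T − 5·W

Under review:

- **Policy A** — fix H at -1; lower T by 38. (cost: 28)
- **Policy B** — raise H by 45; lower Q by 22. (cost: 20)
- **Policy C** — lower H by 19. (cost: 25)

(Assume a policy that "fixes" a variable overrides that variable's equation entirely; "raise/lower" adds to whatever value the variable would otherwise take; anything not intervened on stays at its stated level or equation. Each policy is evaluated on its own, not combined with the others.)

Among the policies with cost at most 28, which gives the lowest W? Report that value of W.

Policy A (H := -1, T − 38):
  H = -1
  Q = 47
  W = 54 − 4·(-1) + 6·47 = 340
Policy B (H + 45, Q − 22):
  H = 42 + 45 = 87
  Q = 47 − 22 = 25
  W = 54 − 4·87 + 6·25 = -144
Policy C (H − 19):
  H = 42 − 19 = 23
  Q = 47
  W = 54 − 4·23 + 6·47 = 244
Comparing — Policy A: W=340, Policy B: W=-144, Policy C: W=244. Lowest is -144 (Policy B).

-144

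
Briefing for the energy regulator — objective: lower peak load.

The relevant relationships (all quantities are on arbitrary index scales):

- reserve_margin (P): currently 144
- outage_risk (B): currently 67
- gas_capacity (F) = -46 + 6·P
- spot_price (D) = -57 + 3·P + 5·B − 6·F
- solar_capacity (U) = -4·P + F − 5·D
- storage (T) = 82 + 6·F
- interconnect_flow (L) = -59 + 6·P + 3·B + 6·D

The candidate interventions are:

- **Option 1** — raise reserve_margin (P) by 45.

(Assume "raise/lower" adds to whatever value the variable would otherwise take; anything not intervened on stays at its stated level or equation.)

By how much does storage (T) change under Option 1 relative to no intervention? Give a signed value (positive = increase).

Baseline:
  P = 144
  F = -46 + 6·144 = 818
  T = 82 + 6·818 = 4990
Option 1 (P + 45):
  P = 144 + 45 = 189
  F = -46 + 6·189 = 1088
  T = 82 + 6·1088 = 6610
Change in T: 6610 − 4990 = 1620

1620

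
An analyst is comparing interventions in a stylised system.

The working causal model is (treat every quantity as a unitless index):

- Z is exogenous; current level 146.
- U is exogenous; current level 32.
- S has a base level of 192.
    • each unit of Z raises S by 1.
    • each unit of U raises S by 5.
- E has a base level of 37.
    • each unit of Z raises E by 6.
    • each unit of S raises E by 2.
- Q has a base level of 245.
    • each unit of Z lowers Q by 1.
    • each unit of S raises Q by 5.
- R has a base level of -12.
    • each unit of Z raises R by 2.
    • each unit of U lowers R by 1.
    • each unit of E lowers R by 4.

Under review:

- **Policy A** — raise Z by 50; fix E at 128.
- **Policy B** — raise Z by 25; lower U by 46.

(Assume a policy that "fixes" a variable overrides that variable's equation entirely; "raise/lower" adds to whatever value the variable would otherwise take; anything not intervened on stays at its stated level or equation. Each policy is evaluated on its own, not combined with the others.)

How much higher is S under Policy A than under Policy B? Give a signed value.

Policy A (Z + 50, E := 128):
  Z = 146 + 50 = 196
  U = 32
  S = 192 + 196 + 5·32 = 548
Policy B (Z + 25, U − 46):
  Z = 146 + 25 = 171
  U = 32 − 46 = -14
  S = 192 + 171 + 5·(-14) = 293
S: 548 − 293 = 255

255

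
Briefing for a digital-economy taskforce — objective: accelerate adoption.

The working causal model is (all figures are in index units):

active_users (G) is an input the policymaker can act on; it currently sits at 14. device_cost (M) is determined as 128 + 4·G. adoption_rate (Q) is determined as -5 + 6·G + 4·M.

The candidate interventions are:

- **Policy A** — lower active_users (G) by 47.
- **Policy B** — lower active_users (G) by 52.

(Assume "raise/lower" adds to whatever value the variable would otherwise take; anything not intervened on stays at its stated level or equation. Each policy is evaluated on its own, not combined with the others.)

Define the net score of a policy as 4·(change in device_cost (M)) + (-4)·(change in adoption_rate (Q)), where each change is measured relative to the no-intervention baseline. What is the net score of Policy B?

Baseline:
  G = 14
  M = 128 + 4·14 = 184
  Q = -5 + 6·14 + 4·184 = 815
Policy B (G − 52):
  G = 14 − 52 = -38
  M = 128 + 4·(-38) = -24
  Q = -5 + 6·(-38) + 4·(-24) = -329
ΔM = -24 − 184 = -208; ΔQ = -329 − 815 = -1144
Score = 4·(-208) + (-4)·(-1144) = 3744

3744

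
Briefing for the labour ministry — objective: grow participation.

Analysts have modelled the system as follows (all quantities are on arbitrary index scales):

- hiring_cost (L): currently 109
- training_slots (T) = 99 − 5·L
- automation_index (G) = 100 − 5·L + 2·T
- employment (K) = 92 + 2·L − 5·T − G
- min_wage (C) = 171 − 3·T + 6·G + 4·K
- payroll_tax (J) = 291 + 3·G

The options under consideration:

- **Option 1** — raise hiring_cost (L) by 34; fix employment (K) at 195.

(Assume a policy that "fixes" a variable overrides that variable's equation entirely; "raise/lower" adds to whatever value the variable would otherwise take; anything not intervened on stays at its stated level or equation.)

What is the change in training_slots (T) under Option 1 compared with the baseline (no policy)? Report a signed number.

-170

Baseline:
  L = 109
  T = 99 − 5·109 = -446
Option 1 (L + 34, K := 195):
  L = 109 + 34 = 143
  T = 99 − 5·143 = -616
Change in T: -616 − (-446) = -170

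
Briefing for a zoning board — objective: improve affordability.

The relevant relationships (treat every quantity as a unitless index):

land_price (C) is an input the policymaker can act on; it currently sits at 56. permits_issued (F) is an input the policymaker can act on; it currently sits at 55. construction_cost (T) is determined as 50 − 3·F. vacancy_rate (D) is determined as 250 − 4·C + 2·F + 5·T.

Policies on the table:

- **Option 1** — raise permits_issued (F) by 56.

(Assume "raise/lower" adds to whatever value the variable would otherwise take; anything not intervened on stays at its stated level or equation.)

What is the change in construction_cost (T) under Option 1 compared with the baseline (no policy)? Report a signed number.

-168

Baseline:
  F = 55
  T = 50 − 3·55 = -115
Option 1 (F + 56):
  F = 55 + 56 = 111
  T = 50 − 3·111 = -283
Change in T: -283 − (-115) = -168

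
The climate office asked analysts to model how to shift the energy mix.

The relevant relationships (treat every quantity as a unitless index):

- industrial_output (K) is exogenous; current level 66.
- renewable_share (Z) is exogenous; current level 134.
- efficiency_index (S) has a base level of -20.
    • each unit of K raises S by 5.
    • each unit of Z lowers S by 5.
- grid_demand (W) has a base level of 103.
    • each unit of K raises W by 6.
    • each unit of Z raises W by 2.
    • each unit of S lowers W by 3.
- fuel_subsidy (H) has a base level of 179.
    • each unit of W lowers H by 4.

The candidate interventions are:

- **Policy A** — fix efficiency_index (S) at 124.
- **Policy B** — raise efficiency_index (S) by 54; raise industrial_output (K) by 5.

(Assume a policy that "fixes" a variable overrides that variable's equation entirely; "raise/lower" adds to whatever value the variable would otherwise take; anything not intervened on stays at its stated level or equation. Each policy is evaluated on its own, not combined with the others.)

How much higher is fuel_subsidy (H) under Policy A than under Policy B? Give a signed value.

4980

Policy A (S := 124):
  K = 66
  Z = 134
  S = 124
  W = 103 + 6·66 + 2·134 − 3·124 = 395
  H = 179 − 4·395 = -1401
Policy B (S + 54, K + 5):
  K = 66 + 5 = 71
  Z = 134
  S = -20 + 5·71 − 5·134 (+54 from intervention) = -281
  W = 103 + 6·71 + 2·134 − 3·(-281) = 1640
  H = 179 − 4·1640 = -6381
H: -1401 − (-6381) = 4980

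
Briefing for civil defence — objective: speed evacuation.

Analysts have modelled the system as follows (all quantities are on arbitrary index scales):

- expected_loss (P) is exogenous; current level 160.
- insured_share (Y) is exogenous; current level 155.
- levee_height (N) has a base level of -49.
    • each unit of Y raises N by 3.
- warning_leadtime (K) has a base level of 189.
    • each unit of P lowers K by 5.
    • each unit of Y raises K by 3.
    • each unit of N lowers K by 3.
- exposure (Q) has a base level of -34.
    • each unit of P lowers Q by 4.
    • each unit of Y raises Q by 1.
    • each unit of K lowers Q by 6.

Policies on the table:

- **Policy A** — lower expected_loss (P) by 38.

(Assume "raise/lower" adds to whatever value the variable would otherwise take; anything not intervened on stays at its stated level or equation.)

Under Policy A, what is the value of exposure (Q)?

Policy A (P − 38):
  P = 160 − 38 = 122
  Y = 155
  N = -49 + 3·155 = 416
  K = 189 − 5·122 + 3·155 − 3·416 = -1204
  Q = -34 − 4·122 + 155 − 6·(-1204) = 6857

6857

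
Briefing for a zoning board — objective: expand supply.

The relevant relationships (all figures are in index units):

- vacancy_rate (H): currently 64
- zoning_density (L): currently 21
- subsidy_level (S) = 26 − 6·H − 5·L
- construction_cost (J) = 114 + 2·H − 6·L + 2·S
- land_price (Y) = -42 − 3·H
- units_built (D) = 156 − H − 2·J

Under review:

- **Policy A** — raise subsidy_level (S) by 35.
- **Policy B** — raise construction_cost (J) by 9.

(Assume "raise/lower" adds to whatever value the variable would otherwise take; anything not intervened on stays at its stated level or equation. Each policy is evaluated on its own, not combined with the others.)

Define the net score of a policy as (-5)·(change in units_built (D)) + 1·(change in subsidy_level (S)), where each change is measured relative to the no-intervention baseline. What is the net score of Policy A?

735

Baseline:
  H = 64
  L = 21
  S = 26 − 6·64 − 5·21 = -463
  J = 114 + 2·64 − 6·21 + 2·(-463) = -810
  D = 156 − 64 − 2·(-810) = 1712
Policy A (S + 35):
  H = 64
  L = 21
  S = 26 − 6·64 − 5·21 (+35 from intervention) = -428
  J = 114 + 2·64 − 6·21 + 2·(-428) = -740
  D = 156 − 64 − 2·(-740) = 1572
ΔD = 1572 − 1712 = -140; ΔS = -428 − (-463) = 35
Score = (-5)·(-140) + 1·35 = 735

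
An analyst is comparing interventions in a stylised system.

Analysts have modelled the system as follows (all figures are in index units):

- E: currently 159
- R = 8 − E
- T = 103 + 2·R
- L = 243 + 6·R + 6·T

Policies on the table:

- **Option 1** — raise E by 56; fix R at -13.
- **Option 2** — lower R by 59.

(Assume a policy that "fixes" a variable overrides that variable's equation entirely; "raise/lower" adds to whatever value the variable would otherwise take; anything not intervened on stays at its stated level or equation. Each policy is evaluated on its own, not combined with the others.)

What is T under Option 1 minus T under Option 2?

394

Option 1 (E + 56, R := -13):
  E = 159 + 56 = 215
  R = -13
  T = 103 + 2·(-13) = 77
Option 2 (R − 59):
  E = 159
  R = 8 − 159 (−59 from intervention) = -210
  T = 103 + 2·(-210) = -317
T: 77 − (-317) = 394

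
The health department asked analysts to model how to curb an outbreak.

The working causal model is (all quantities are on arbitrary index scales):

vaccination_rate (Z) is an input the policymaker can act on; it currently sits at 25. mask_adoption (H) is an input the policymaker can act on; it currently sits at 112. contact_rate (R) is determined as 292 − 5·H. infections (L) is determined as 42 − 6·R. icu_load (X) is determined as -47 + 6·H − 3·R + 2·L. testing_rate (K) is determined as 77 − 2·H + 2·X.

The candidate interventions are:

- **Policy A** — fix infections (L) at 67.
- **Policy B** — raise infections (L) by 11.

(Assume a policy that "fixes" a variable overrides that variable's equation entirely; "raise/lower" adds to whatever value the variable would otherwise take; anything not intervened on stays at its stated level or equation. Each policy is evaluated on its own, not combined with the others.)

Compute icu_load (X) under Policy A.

Policy A (L := 67):
  H = 112
  R = 292 − 5·112 = -268
  L = 67
  X = -47 + 6·112 − 3·(-268) + 2·67 = 1563

1563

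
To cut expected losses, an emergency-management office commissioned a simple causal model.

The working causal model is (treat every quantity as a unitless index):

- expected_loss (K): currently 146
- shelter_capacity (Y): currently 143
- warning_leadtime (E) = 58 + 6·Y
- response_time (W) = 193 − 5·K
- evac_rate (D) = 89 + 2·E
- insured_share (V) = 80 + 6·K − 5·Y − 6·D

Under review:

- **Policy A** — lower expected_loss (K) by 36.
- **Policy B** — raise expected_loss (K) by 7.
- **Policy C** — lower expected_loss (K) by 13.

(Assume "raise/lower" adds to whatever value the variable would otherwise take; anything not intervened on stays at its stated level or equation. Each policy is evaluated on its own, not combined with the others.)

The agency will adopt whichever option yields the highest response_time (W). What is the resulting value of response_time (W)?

Policy A (K − 36):
  K = 146 − 36 = 110
  W = 193 − 5·110 = -357
Policy B (K + 7):
  K = 146 + 7 = 153
  W = 193 − 5·153 = -572
Policy C (K − 13):
  K = 146 − 13 = 133
  W = 193 − 5·133 = -472
Comparing — Policy A: W=-357, Policy B: W=-572, Policy C: W=-472. Highest is -357 (Policy A).

-357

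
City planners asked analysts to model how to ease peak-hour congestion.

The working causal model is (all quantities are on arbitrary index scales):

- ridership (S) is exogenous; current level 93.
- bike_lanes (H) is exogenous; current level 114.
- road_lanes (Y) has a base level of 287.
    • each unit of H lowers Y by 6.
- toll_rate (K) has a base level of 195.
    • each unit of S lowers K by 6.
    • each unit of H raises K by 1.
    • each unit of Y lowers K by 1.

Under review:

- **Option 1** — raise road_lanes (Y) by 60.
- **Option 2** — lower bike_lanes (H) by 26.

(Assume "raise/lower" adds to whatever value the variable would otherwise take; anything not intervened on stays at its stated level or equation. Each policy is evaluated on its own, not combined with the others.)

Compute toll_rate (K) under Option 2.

Option 2 (H − 26):
  S = 93
  H = 114 − 26 = 88
  Y = 287 − 6·88 = -241
  K = 195 − 6·93 + 88 − (-241) = -34

-34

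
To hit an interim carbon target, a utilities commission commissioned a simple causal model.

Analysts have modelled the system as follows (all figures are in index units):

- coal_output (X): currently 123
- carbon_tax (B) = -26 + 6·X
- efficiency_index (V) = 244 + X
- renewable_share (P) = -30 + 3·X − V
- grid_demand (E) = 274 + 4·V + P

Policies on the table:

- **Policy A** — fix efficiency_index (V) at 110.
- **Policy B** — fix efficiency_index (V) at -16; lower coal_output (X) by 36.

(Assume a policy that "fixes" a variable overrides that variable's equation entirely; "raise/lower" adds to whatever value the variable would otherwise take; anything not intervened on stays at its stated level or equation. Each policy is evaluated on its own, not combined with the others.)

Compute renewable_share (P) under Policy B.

247

Policy B (V := -16, X − 36):
  X = 123 − 36 = 87
  V = -16
  P = -30 + 3·87 − (-16) = 247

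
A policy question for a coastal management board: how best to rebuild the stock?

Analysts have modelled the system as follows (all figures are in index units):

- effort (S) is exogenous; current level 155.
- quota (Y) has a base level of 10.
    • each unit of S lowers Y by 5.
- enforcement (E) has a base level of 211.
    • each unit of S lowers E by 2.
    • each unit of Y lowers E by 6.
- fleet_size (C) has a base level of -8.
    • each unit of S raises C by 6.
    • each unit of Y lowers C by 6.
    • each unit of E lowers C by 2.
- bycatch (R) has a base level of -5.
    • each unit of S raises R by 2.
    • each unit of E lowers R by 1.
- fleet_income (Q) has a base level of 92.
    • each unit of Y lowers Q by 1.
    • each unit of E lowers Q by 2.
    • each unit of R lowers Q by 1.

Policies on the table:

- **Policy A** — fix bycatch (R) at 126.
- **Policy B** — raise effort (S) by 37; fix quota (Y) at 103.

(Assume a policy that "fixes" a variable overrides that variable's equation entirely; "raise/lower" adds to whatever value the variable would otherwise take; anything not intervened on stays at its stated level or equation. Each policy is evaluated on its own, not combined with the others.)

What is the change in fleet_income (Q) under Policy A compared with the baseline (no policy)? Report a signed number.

-4312

Baseline:
  S = 155
  Y = 10 − 5·155 = -765
  E = 211 − 2·155 − 6·(-765) = 4491
  R = -5 + 2·155 − 4491 = -4186
  Q = 92 − (-765) − 2·4491 − (-4186) = -3939
Policy A (R := 126):
  S = 155
  Y = 10 − 5·155 = -765
  E = 211 − 2·155 − 6·(-765) = 4491
  R = 126
  Q = 92 − (-765) − 2·4491 − 126 = -8251
Change in Q: -8251 − (-3939) = -4312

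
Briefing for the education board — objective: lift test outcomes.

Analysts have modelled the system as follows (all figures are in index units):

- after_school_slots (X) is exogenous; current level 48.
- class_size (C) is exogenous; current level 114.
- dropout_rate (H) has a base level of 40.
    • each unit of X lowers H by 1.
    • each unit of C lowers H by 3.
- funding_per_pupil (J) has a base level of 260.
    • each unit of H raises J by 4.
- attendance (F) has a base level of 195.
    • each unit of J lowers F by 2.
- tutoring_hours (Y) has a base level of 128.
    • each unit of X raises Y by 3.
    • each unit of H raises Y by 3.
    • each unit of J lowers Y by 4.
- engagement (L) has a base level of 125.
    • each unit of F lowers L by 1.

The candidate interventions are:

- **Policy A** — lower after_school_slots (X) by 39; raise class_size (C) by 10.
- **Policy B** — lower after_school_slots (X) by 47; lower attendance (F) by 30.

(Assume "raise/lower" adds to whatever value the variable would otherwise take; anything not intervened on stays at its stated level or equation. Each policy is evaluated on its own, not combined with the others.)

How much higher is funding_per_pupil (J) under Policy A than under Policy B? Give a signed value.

-152

Policy A (X − 39, C + 10):
  X = 48 − 39 = 9
  C = 114 + 10 = 124
  H = 40 − 9 − 3·124 = -341
  J = 260 + 4·(-341) = -1104
Policy B (X − 47, F − 30):
  X = 48 − 47 = 1
  C = 114
  H = 40 − 1 − 3·114 = -303
  J = 260 + 4·(-303) = -952
J: -1104 − (-952) = -152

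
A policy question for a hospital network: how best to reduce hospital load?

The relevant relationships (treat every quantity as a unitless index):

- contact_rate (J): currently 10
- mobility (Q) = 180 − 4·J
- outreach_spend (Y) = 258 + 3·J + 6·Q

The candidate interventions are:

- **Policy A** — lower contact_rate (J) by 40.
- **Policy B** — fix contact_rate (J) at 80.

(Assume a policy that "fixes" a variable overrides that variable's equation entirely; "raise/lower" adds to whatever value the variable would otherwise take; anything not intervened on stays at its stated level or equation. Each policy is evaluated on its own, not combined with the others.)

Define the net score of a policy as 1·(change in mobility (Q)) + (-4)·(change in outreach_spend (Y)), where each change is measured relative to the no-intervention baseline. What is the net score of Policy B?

5600

Baseline:
  J = 10
  Q = 180 − 4·10 = 140
  Y = 258 + 3·10 + 6·140 = 1128
Policy B (J := 80):
  J = 80
  Q = 180 − 4·80 = -140
  Y = 258 + 3·80 + 6·(-140) = -342
ΔQ = -140 − 140 = -280; ΔY = -342 − 1128 = -1470
Score = 1·(-280) + (-4)·(-1470) = 5600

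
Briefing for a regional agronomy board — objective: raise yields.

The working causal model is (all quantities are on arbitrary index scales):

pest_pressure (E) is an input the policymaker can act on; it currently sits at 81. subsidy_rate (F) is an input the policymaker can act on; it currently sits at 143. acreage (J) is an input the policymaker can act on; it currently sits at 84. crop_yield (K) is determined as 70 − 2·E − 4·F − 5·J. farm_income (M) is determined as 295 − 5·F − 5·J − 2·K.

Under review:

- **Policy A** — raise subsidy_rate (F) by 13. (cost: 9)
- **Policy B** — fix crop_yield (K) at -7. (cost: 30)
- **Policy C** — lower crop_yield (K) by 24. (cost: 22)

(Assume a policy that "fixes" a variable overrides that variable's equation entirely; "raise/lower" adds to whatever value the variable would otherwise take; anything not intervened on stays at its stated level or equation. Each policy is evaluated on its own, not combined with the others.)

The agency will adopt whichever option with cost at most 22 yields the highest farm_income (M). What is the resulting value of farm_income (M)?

1376

Policy A (F + 13):
  E = 81
  F = 143 + 13 = 156
  J = 84
  K = 70 − 2·81 − 4·156 − 5·84 = -1136
  M = 295 − 5·156 − 5·84 − 2·(-1136) = 1367
Policy C (K − 24):
  E = 81
  F = 143
  J = 84
  K = 70 − 2·81 − 4·143 − 5·84 (−24 from intervention) = -1108
  M = 295 − 5·143 − 5·84 − 2·(-1108) = 1376
Comparing — Policy A: M=1367, Policy C: M=1376. Highest is 1376 (Policy C).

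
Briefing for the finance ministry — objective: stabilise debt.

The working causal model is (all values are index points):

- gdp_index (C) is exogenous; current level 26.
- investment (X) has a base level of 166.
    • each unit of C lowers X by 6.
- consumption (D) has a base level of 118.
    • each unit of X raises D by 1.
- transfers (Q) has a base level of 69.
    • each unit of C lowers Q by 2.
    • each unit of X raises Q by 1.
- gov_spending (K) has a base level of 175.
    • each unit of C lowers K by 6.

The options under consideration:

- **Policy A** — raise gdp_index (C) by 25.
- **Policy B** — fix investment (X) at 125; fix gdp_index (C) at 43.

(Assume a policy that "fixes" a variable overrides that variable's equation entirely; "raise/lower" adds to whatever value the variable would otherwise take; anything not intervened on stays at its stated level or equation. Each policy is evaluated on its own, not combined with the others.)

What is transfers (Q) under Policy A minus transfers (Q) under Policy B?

Policy A (C + 25):
  C = 26 + 25 = 51
  X = 166 − 6·51 = -140
  Q = 69 − 2·51 + (-140) = -173
Policy B (X := 125, C := 43):
  C = 43
  X = 125
  Q = 69 − 2·43 + 125 = 108
Q: -173 − 108 = -281

-281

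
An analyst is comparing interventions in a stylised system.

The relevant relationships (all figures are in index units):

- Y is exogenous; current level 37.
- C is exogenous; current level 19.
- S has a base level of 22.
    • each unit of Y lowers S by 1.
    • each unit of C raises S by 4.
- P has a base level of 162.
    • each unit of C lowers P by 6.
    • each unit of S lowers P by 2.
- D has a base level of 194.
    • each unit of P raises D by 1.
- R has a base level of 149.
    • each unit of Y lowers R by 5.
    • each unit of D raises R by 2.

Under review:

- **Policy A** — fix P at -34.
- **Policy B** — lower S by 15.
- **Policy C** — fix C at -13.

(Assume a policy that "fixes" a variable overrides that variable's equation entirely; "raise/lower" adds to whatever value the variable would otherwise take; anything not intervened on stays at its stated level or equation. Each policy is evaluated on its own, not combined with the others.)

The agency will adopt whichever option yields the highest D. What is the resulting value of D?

568

Policy A (P := -34):
  Y = 37
  C = 19
  S = 22 − 37 + 4·19 = 61
  P = -34
  D = 194 + (-34) = 160
Policy B (S − 15):
  Y = 37
  C = 19
  S = 22 − 37 + 4·19 (−15 from intervention) = 46
  P = 162 − 6·19 − 2·46 = -44
  D = 194 + (-44) = 150
Policy C (C := -13):
  Y = 37
  C = -13
  S = 22 − 37 + 4·(-13) = -67
  P = 162 − 6·(-13) − 2·(-67) = 374
  D = 194 + 374 = 568
Comparing — Policy A: D=160, Policy B: D=150, Policy C: D=568. Highest is 568 (Policy C).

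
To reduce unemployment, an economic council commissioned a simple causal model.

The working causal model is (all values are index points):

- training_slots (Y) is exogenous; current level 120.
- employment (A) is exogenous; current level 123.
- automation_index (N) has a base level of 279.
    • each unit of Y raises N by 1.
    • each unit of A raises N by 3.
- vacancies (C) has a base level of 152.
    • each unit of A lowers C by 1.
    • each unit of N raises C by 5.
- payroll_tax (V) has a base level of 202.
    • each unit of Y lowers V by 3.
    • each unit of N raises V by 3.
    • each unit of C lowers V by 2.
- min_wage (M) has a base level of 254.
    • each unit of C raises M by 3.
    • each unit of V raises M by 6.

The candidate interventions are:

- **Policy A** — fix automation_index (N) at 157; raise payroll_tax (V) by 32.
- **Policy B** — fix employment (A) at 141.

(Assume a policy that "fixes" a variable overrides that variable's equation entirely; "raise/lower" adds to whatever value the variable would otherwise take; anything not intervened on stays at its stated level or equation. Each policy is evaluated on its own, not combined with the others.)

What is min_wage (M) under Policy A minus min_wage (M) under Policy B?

17985

Policy A (N := 157, V + 32):
  Y = 120
  A = 123
  N = 157
  C = 152 − 123 + 5·157 = 814
  V = 202 − 3·120 + 3·157 − 2·814 (+32 from intervention) = -1283
  M = 254 + 3·814 + 6·(-1283) = -5002
Policy B (A := 141):
  Y = 120
  A = 141
  N = 279 + 120 + 3·141 = 822
  C = 152 − 141 + 5·822 = 4121
  V = 202 − 3·120 + 3·822 − 2·4121 = -5934
  M = 254 + 3·4121 + 6·(-5934) = -22987
M: -5002 − (-22987) = 17985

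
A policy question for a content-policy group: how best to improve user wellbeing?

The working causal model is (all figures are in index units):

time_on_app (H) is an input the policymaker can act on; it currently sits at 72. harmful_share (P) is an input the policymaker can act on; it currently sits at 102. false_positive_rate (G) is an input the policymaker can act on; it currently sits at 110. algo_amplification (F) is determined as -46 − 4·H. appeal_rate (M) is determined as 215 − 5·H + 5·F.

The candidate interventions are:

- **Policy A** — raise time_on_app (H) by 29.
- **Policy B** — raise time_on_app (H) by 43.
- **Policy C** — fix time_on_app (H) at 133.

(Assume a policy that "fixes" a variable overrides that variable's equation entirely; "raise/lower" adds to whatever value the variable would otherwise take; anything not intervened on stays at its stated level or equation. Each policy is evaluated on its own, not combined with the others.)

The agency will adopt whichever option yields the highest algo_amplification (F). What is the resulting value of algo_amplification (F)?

Policy A (H + 29):
  H = 72 + 29 = 101
  F = -46 − 4·101 = -450
Policy B (H + 43):
  H = 72 + 43 = 115
  F = -46 − 4·115 = -506
Policy C (H := 133):
  H = 133
  F = -46 − 4·133 = -578
Comparing — Policy A: F=-450, Policy B: F=-506, Policy C: F=-578. Highest is -450 (Policy A).

-450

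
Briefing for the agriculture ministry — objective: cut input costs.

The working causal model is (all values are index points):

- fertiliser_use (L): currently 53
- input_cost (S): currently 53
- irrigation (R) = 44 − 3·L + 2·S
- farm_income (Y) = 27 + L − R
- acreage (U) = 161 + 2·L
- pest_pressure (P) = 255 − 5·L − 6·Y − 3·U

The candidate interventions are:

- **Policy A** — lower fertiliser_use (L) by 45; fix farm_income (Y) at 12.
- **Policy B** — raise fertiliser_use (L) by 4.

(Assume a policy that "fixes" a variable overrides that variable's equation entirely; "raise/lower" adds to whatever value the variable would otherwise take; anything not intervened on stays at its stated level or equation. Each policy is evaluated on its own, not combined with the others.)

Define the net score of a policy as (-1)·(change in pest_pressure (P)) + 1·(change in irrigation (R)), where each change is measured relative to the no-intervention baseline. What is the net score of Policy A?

-822

Baseline:
  L = 53
  S = 53
  R = 44 − 3·53 + 2·53 = -9
  Y = 27 + 53 − (-9) = 89
  U = 161 + 2·53 = 267
  P = 255 − 5·53 − 6·89 − 3·267 = -1345
Policy A (L − 45, Y := 12):
  L = 53 − 45 = 8
  S = 53
  R = 44 − 3·8 + 2·53 = 126
  Y = 12
  U = 161 + 2·8 = 177
  P = 255 − 5·8 − 6·12 − 3·177 = -388
ΔP = -388 − (-1345) = 957; ΔR = 126 − (-9) = 135
Score = (-1)·957 + 1·135 = -822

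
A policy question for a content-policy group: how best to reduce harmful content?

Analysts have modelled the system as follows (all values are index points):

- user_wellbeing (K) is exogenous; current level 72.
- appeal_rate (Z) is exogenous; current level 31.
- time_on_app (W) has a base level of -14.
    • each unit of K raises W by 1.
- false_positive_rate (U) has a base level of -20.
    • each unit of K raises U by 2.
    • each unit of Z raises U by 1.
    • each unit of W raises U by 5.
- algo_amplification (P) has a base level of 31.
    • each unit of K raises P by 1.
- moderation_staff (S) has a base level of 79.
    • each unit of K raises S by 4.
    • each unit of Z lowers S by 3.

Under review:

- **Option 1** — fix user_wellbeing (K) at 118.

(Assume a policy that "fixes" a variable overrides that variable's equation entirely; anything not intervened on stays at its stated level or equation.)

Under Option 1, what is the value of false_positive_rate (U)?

Option 1 (K := 118):
  K = 118
  Z = 31
  W = -14 + 118 = 104
  U = -20 + 2·118 + 31 + 5·104 = 767

767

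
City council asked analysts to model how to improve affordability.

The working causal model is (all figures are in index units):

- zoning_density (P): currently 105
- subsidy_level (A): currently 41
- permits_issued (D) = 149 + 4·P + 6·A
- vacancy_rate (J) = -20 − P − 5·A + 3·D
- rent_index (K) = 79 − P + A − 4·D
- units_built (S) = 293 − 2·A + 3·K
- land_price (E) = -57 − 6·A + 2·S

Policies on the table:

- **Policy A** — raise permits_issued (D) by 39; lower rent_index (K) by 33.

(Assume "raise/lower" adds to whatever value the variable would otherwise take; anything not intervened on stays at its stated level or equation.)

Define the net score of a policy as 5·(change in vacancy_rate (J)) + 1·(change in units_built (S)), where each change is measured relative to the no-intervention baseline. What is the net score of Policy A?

18

Baseline:
  P = 105
  A = 41
  D = 149 + 4·105 + 6·41 = 815
  J = -20 − 105 − 5·41 + 3·815 = 2115
  K = 79 − 105 + 41 − 4·815 = -3245
  S = 293 − 2·41 + 3·(-3245) = -9524
Policy A (D + 39, K − 33):
  P = 105
  A = 41
  D = 149 + 4·105 + 6·41 (+39 from intervention) = 854
  J = -20 − 105 − 5·41 + 3·854 = 2232
  K = 79 − 105 + 41 − 4·854 (−33 from intervention) = -3434
  S = 293 − 2·41 + 3·(-3434) = -10091
ΔJ = 2232 − 2115 = 117; ΔS = -10091 − (-9524) = -567
Score = 5·117 + 1·(-567) = 18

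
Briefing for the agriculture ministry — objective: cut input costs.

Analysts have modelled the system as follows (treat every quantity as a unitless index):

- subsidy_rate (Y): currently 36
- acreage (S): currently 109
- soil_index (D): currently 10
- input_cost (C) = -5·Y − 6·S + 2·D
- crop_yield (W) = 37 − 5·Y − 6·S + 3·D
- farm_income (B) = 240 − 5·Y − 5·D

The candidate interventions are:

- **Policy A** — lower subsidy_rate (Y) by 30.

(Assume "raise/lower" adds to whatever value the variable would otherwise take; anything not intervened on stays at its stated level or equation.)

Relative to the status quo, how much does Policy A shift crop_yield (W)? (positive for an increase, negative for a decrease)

Baseline:
  Y = 36
  S = 109
  D = 10
  W = 37 − 5·36 − 6·109 + 3·10 = -767
Policy A (Y − 30):
  Y = 36 − 30 = 6
  S = 109
  D = 10
  W = 37 − 5·6 − 6·109 + 3·10 = -617
Change in W: -617 − (-767) = 150

150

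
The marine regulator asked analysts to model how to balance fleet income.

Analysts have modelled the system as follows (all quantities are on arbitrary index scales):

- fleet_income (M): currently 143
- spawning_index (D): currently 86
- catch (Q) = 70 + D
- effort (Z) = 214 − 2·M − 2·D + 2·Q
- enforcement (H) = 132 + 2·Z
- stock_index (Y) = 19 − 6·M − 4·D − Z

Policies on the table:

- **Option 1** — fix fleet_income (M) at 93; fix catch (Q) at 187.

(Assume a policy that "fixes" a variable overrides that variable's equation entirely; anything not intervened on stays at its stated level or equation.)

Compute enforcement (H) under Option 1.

592

Option 1 (M := 93, Q := 187):
  M = 93
  D = 86
  Q = 187
  Z = 214 − 2·93 − 2·86 + 2·187 = 230
  H = 132 + 2·230 = 592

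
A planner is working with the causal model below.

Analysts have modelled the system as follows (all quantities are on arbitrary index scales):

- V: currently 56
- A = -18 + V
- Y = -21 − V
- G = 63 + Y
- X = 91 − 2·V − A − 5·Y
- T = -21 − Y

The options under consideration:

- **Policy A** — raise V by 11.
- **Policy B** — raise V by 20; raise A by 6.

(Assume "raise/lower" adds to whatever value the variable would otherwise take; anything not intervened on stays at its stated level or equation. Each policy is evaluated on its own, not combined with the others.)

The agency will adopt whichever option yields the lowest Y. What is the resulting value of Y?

Policy A (V + 11):
  V = 56 + 11 = 67
  Y = -21 − 67 = -88
Policy B (V + 20, A + 6):
  V = 56 + 20 = 76
  Y = -21 − 76 = -97
Comparing — Policy A: Y=-88, Policy B: Y=-97. Lowest is -97 (Policy B).

-97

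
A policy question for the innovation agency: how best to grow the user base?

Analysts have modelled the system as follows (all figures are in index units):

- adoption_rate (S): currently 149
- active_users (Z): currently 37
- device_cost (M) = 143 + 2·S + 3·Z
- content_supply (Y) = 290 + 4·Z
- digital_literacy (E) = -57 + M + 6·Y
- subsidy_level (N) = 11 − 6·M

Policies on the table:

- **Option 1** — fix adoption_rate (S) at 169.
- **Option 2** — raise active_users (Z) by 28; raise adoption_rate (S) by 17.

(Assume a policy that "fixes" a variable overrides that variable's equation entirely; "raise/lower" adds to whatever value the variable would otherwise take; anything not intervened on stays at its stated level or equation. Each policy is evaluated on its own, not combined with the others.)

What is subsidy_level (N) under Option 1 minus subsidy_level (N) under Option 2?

Option 1 (S := 169):
  S = 169
  Z = 37
  M = 143 + 2·169 + 3·37 = 592
  N = 11 − 6·592 = -3541
Option 2 (Z + 28, S + 17):
  S = 149 + 17 = 166
  Z = 37 + 28 = 65
  M = 143 + 2·166 + 3·65 = 670
  N = 11 − 6·670 = -4009
N: -3541 − (-4009) = 468

468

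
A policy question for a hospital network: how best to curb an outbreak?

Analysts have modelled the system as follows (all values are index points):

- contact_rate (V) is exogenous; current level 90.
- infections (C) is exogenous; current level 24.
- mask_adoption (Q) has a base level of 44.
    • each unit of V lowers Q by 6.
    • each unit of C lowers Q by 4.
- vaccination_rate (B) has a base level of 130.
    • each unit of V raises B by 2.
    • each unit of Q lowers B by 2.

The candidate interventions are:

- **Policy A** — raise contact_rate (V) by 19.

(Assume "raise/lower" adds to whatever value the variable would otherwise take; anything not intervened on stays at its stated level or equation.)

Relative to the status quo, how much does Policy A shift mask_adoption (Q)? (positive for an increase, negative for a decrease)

Baseline:
  V = 90
  C = 24
  Q = 44 − 6·90 − 4·24 = -592
Policy A (V + 19):
  V = 90 + 19 = 109
  C = 24
  Q = 44 − 6·109 − 4·24 = -706
Change in Q: -706 − (-592) = -114

-114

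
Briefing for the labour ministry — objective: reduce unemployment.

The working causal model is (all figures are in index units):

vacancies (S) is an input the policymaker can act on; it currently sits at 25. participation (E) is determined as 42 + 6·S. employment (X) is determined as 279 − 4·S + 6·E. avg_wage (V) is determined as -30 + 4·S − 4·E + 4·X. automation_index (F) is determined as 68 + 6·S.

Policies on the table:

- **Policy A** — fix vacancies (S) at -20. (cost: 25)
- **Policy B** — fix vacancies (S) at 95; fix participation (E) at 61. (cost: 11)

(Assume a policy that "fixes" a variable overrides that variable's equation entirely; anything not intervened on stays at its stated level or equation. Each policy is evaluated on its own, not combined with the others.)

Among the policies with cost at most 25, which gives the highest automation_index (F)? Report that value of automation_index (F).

Policy A (S := -20):
  S = -20
  F = 68 + 6·(-20) = -52
Policy B (S := 95, E := 61):
  S = 95
  F = 68 + 6·95 = 638
Comparing — Policy A: F=-52, Policy B: F=638. Highest is 638 (Policy B).

638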